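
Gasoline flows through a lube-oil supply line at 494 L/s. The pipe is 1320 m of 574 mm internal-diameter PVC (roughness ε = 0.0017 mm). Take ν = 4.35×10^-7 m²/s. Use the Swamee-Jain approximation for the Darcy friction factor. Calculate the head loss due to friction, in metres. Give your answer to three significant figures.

h_f ≈ 4.33 m

V = 4Q/(πD²) = 4·0.494/(π·0.574²) = 1.909 m/s
Re = VD/ν = 1.909·0.574/4.35×10^-7 = 2.52×10^6 → turbulent
ε/D = 0.0017/574 = 2.96×10^-6
Swamee-Jain: f = 0.01013
h_f = f(L/D)V²/(2g) = 0.01013·(1320/0.574)·1.909²/(2·9.81) = 4.326 m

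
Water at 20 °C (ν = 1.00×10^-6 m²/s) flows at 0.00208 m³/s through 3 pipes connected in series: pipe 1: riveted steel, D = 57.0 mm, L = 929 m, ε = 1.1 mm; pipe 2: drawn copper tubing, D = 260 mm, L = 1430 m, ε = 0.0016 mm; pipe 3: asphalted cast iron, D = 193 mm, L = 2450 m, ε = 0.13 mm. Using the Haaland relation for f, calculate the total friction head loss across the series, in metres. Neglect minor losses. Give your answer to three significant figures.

Pipe 1: V = 0.8151 m/s, Re = 4.65×10^4, ε/D = 0.0193, f = 0.04890, h_1 = f(L/D)V²/2g = 26.99 m
Pipe 2: V = 0.03918 m/s, Re = 1.02×10^4, ε/D = 6.15×10^-6, f = 0.03074, h_2 = f(L/D)V²/2g = 0.01322 m
Pipe 3: V = 0.07110 m/s, Re = 1.37×10^4, ε/D = 6.74×10^-4, f = 0.02937, h_3 = f(L/D)V²/2g = 0.09607 m
Series → Q common, losses add: H = Σh = 27.10 m

H ≈ 27.1 m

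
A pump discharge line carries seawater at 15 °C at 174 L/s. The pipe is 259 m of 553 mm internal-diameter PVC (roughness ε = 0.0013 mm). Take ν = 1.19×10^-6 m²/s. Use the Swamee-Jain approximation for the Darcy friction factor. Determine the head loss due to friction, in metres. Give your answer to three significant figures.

h_f ≈ 0.177 m

V = 4Q/(πD²) = 4·0.174/(π·0.553²) = 0.7245 m/s
Re = VD/ν = 0.7245·0.553/1.19×10^-6 = 3.37×10^5 → turbulent
ε/D = 0.0013/553 = 2.35×10^-6
Swamee-Jain: f = 0.01410
h_f = f(L/D)V²/(2g) = 0.01410·(259/0.553)·0.7245²/(2·9.81) = 0.1766 m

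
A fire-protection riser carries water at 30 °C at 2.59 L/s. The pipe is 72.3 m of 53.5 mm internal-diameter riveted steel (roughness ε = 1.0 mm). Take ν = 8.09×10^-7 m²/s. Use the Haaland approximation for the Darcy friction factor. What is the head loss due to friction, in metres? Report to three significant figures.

V = 4Q/(πD²) = 4·0.00259/(π·0.0535²) = 1.152 m/s
Re = VD/ν = 1.152·0.0535/8.09×10^-7 = 7.62×10^4 → turbulent
ε/D = 1.0/53.5 = 0.0187
Haaland: f = 0.04801
h_f = f(L/D)V²/(2g) = 0.04801·(72.3/0.0535)·1.152²/(2·9.81) = 4.390 m

h_f ≈ 4.39 m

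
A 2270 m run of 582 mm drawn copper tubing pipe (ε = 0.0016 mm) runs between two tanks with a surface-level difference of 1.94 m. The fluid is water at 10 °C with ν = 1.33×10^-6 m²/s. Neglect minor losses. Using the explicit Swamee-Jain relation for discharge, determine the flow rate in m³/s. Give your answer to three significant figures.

Swamee-Jain (Type II): Q = -0.965·√(gD⁵h_f/L)·ln[ε/(3.7D) + √(3.17ν²L/(gD³h_f))]
√(gD⁵h_f/L) = √(9.81·0.582⁵·1.94/2270) = 0.02366
ε/(3.7D) = 7.43×10^-7; √(3.17ν²L/(gD³h_f)) = 5.82×10^-5
Q = -0.965·0.02366·ln(5.899×10^-5) = 0.2223 m³/s
Check: V = 0.836 m/s, Re = 3.66×10^5, f = 0.01389, h_f = 1.93 m ≈ 1.94 m ✓

Q ≈ 0.222 m³/s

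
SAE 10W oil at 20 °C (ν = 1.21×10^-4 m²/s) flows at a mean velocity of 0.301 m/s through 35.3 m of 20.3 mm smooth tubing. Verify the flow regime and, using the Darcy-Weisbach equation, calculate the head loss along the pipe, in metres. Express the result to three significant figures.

Re = VD/ν = 0.301·0.02030/1.21×10^-4 = 50.5 → laminar (Re < 2300)
f = 64/Re = 1.267
h_f = f(L/D)V²/(2g) = 1.267·(35.3/0.02030)·0.301²/(2·9.81) = 10.18 m

h_f ≈ 10.2 m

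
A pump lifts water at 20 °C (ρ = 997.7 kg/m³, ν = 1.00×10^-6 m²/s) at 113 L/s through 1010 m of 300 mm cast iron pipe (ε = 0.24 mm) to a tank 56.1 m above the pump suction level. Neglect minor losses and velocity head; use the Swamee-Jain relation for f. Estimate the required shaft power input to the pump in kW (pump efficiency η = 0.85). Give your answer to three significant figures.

V = 4Q/(πD²) = 1.599 m/s; Re = 4.80×10^5; ε/D = 8.00×10^-4; f = 0.01946
h_f = f(L/D)V²/2g = 8.534 m
Total head H = z + h_f = 56.1 + 8.534 = 64.63 m
P_hyd = ρgQH = 997.7·9.81·0.113·64.63 = 71.48 kW
P_shaft = P_hyd/η = 71.48/0.85 = 84.10 kW

P_shaft ≈ 84.1 kW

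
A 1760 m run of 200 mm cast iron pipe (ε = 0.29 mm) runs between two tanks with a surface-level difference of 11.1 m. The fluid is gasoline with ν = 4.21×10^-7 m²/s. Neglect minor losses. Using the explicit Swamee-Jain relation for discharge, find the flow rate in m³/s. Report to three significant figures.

Swamee-Jain (Type II): Q = -0.965·√(gD⁵h_f/L)·ln[ε/(3.7D) + √(3.17ν²L/(gD³h_f))]
√(gD⁵h_f/L) = √(9.81·0.200⁵·11.1/1760) = 0.004450
ε/(3.7D) = 3.92×10^-4; √(3.17ν²L/(gD³h_f)) = 3.37×10^-5
Q = -0.965·0.004450·ln(4.256×10^-4) = 0.03333 m³/s
Check: V = 1.06 m/s, Re = 5.04×10^5, f = 0.02211, h_f = 11.2 m ≈ 11.1 m ✓

Q ≈ 0.0333 m³/s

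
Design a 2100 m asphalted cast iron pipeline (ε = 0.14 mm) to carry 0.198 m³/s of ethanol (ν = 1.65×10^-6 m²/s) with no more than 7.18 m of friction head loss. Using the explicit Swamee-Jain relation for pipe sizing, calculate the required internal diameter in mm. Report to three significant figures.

D ≈ 444 mm

Swamee-Jain (Type III): D = 0.66·[ε^1.25·(LQ²/(gh_f))^4.75 + ν·Q^9.4·(L/(gh_f))^5.2]^0.04
LQ²/(gh_f) = 1.169; L/(gh_f) = 29.81
Term 1 = ε^1.25·(…)^4.75 = 3.20×10^-5; Term 2 = ν·Q^9.4·(…)^5.2 = 1.88×10^-5
D = 0.66·(3.20×10^-5 + 1.88×10^-5)^0.04 = 0.4444 m = 444 mm
Check: V = 1.28 m/s, Re = 3.44×10^5, f = 0.01696, h_f = 6.66 m ≈ 7.18 m ✓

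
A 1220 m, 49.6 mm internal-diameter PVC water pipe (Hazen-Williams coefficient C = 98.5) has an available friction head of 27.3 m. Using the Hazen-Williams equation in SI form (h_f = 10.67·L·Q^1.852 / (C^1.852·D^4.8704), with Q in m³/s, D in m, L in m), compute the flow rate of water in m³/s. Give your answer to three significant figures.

Q ≈ 0.00131 m³/s

Rearranging: Q = [h_f·C^1.852·D^4.8704 / (10.67·L)]^(1/1.852)
Q = [27.3·98.5^1.852·0.0496^4.8704 / (10.67·1220)]^0.540 = 0.001308 m³/s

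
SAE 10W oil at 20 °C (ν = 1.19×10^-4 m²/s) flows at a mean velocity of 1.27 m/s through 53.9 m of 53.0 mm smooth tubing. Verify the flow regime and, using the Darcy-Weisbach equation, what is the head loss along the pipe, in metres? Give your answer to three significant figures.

h_f ≈ 9.46 m

Re = VD/ν = 1.27·0.05300/1.19×10^-4 = 566 → laminar (Re < 2300)
f = 64/Re = 0.1131
h_f = f(L/D)V²/(2g) = 0.1131·(53.9/0.05300)·1.27²/(2·9.81) = 9.460 m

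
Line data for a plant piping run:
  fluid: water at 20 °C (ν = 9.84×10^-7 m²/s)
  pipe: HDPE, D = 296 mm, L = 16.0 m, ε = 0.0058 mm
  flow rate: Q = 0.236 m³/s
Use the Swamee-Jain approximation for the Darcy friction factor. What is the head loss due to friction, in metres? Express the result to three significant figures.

V = 4Q/(πD²) = 4·0.236/(π·0.296²) = 3.430 m/s
Re = VD/ν = 3.430·0.296/9.84×10^-7 = 1.03×10^6 → turbulent
ε/D = 0.0058/296 = 1.96×10^-5
Swamee-Jain: f = 0.01202
h_f = f(L/D)V²/(2g) = 0.01202·(16.0/0.296)·3.430²/(2·9.81) = 0.3895 m

h_f ≈ 0.390 m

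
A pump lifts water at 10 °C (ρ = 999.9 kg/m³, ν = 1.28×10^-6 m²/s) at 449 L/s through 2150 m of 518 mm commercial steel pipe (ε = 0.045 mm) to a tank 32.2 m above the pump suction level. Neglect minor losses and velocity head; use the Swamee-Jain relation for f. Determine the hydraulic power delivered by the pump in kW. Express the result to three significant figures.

V = 4Q/(πD²) = 2.131 m/s; Re = 8.62×10^5; ε/D = 8.69×10^-5; f = 0.01349
h_f = f(L/D)V²/2g = 12.96 m
Total head H = z + h_f = 32.2 + 12.96 = 45.16 m
P_hyd = ρgQH = 999.9·9.81·0.449·45.16 = 198.9 kW

P_hyd ≈ 199 kW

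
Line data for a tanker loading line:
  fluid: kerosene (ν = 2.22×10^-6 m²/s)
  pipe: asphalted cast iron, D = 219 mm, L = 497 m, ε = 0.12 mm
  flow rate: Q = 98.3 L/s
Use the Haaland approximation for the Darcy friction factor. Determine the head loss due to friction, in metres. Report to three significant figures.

h_f ≈ 14.6 m

V = 4Q/(πD²) = 4·0.0983/(π·0.219²) = 2.610 m/s
Re = VD/ν = 2.610·0.219/2.22×10^-6 = 2.57×10^5 → turbulent
ε/D = 0.12/219 = 5.48×10^-4
Haaland: f = 0.01853
h_f = f(L/D)V²/(2g) = 0.01853·(497/0.219)·2.610²/(2·9.81) = 14.60 m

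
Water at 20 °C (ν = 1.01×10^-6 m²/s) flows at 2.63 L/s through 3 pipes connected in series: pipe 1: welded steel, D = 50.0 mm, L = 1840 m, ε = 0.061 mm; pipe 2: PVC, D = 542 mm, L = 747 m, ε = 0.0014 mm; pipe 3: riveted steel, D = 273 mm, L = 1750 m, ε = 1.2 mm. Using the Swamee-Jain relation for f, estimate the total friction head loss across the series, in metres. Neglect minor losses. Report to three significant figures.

Pipe 1: V = 1.339 m/s, Re = 6.63×10^4, ε/D = 0.00122, f = 0.02400, h_1 = f(L/D)V²/2g = 80.77 m
Pipe 2: V = 0.01140 m/s, Re = 6120, ε/D = 2.58×10^-6, f = 0.03563, h_2 = f(L/D)V²/2g = 3.252×10^-4 m
Pipe 3: V = 0.04493 m/s, Re = 1.21×10^4, ε/D = 0.00440, f = 0.03642, h_3 = f(L/D)V²/2g = 0.02402 m
Series → Q common, losses add: H = Σh = 80.79 m

H ≈ 80.8 m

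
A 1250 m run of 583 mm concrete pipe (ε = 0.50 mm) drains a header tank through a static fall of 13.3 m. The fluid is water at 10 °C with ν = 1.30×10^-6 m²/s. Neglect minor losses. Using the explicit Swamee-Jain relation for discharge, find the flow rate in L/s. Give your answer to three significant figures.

Q ≈ 672 L/s

Swamee-Jain (Type II): Q = -0.965·√(gD⁵h_f/L)·ln[ε/(3.7D) + √(3.17ν²L/(gD³h_f))]
√(gD⁵h_f/L) = √(9.81·0.583⁵·13.3/1250) = 0.08384
ε/(3.7D) = 2.32×10^-4; √(3.17ν²L/(gD³h_f)) = 1.61×10^-5
Q = -0.965·0.08384·ln(2.479×10^-4) = 0.6718 m³/s
Check: V = 2.52 m/s, Re = 1.13×10^6, f = 0.01931, h_f = 13.4 m ≈ 13.3 m ✓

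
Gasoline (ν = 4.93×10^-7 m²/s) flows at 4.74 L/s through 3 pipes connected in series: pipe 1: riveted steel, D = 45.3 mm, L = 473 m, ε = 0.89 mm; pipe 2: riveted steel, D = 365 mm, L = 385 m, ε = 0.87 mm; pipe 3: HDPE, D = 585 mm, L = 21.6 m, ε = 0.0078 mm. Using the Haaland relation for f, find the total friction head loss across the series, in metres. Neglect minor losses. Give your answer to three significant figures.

H ≈ 223 m

Pipe 1: V = 2.941 m/s, Re = 2.70×10^5, ε/D = 0.0196, f = 0.04855, h_1 = f(L/D)V²/2g = 223.5 m
Pipe 2: V = 0.04530 m/s, Re = 3.35×10^4, ε/D = 0.00238, f = 0.02822, h_2 = f(L/D)V²/2g = 0.003113 m
Pipe 3: V = 0.01764 m/s, Re = 2.09×10^4, ε/D = 1.33×10^-5, f = 0.02548, h_3 = f(L/D)V²/2g = 1.491×10^-5 m
Series → Q common, losses add: H = Σh = 223.5 m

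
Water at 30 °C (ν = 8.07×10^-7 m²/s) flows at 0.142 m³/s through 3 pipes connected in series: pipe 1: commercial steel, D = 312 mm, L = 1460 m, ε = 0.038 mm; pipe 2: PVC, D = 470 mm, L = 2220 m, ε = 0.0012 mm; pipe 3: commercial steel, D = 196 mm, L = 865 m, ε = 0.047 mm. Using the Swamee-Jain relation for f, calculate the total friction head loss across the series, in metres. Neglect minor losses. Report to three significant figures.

Pipe 1: V = 1.857 m/s, Re = 7.18×10^5, ε/D = 1.22×10^-4, f = 0.01420, h_1 = f(L/D)V²/2g = 11.68 m
Pipe 2: V = 0.8185 m/s, Re = 4.77×10^5, ε/D = 2.55×10^-6, f = 0.01324, h_2 = f(L/D)V²/2g = 2.136 m
Pipe 3: V = 4.706 m/s, Re = 1.14×10^6, ε/D = 2.40×10^-4, f = 0.01509, h_3 = f(L/D)V²/2g = 75.19 m
Series → Q common, losses add: H = Σh = 89.01 m

H ≈ 89.0 m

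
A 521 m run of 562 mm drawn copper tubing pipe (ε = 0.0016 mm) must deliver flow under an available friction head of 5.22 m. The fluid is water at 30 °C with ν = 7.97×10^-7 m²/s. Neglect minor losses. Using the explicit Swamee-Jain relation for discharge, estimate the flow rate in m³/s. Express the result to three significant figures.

Swamee-Jain (Type II): Q = -0.965·√(gD⁵h_f/L)·ln[ε/(3.7D) + √(3.17ν²L/(gD³h_f))]
√(gD⁵h_f/L) = √(9.81·0.562⁵·5.22/521) = 0.07423
ε/(3.7D) = 7.69×10^-7; √(3.17ν²L/(gD³h_f)) = 1.07×10^-5
Q = -0.965·0.07423·ln(1.151×10^-5) = 0.8146 m³/s
Check: V = 3.28 m/s, Re = 2.32×10^6, f = 0.01025, h_f = 5.22 m ≈ 5.22 m ✓

Q ≈ 0.815 m³/s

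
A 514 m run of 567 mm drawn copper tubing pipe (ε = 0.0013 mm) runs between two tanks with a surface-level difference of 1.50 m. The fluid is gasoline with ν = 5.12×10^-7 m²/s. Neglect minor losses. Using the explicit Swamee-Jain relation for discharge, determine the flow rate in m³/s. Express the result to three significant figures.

Swamee-Jain (Type II): Q = -0.965·√(gD⁵h_f/L)·ln[ε/(3.7D) + √(3.17ν²L/(gD³h_f))]
√(gD⁵h_f/L) = √(9.81·0.567⁵·1.50/514) = 0.04096
ε/(3.7D) = 6.20×10^-7; √(3.17ν²L/(gD³h_f)) = 1.26×10^-5
Q = -0.965·0.04096·ln(1.324×10^-5) = 0.4440 m³/s
Check: V = 1.76 m/s, Re = 1.95×10^6, f = 0.01050, h_f = 1.50 m ≈ 1.50 m ✓

Q ≈ 0.444 m³/s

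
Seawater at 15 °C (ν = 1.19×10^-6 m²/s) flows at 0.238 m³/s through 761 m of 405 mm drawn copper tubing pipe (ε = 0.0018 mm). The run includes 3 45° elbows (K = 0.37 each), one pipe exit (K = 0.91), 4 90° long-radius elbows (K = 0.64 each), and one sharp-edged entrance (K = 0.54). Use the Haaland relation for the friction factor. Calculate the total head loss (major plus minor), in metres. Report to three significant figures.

V = 4Q/(πD²) = 1.847 m/s; V²/2g = 0.1740 m
Re = 6.29×10^5, ε/D = 4.44×10^-6 → f = 0.01260 (Haaland)
Major: h_f = f(L/D)·V²/2g = 0.01260·1879·0.1740 = 4.119 m
Minor: ΣK = 5.12; h_m = ΣK·V²/2g = 0.8907 m
Total H_L = 4.119 + 0.8907 = 5.010 m

H_L ≈ 5.01 m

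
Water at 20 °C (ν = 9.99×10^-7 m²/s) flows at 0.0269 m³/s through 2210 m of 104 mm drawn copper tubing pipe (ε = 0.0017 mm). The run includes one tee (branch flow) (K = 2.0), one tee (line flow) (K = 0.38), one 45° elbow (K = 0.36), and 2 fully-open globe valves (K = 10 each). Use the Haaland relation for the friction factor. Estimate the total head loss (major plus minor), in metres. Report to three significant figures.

H_L ≈ 166 m

V = 4Q/(πD²) = 3.167 m/s; V²/2g = 0.5111 m
Re = 3.30×10^5, ε/D = 1.63×10^-5 → f = 0.01424 (Haaland)
Major: h_f = f(L/D)·V²/2g = 0.01424·21250·0.5111 = 154.6 m
Minor: ΣK = 22.7; h_m = ΣK·V²/2g = 11.62 m
Total H_L = 154.6 + 11.62 = 166.2 m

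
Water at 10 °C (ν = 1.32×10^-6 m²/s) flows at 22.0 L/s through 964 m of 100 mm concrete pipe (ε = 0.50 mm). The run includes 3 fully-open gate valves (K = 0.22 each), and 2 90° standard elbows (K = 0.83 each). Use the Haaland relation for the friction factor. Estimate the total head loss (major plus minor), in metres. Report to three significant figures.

H_L ≈ 120 m

V = 4Q/(πD²) = 2.801 m/s; V²/2g = 0.3999 m
Re = 2.12×10^5, ε/D = 0.00500 → f = 0.03084 (Haaland)
Major: h_f = f(L/D)·V²/2g = 0.03084·9640·0.3999 = 118.9 m
Minor: ΣK = 2.32; h_m = ΣK·V²/2g = 0.9278 m
Total H_L = 118.9 + 0.9278 = 119.8 m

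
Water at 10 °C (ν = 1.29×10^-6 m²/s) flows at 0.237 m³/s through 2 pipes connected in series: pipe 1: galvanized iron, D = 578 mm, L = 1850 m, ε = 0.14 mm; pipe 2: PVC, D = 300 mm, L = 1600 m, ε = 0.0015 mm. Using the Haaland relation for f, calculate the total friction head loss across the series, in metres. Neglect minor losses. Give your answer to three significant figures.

H ≈ 39.3 m

Pipe 1: V = 0.9032 m/s, Re = 4.05×10^5, ε/D = 2.42×10^-4, f = 0.01594, h_1 = f(L/D)V²/2g = 2.121 m
Pipe 2: V = 3.353 m/s, Re = 7.80×10^5, ε/D = 5.00×10^-6, f = 0.01216, h_2 = f(L/D)V²/2g = 37.15 m
Series → Q common, losses add: H = Σh = 39.28 m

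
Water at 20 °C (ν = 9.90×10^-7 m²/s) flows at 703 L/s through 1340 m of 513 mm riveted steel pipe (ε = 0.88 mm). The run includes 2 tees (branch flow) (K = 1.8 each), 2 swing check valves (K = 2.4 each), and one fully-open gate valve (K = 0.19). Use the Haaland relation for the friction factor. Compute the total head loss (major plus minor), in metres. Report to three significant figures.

H_L ≈ 39.9 m

V = 4Q/(πD²) = 3.401 m/s; V²/2g = 0.5896 m
Re = 1.76×10^6, ε/D = 0.00172 → f = 0.02264 (Haaland)
Major: h_f = f(L/D)·V²/2g = 0.02264·2612·0.5896 = 34.87 m
Minor: ΣK = 8.59; h_m = ΣK·V²/2g = 5.065 m
Total H_L = 34.87 + 5.065 = 39.94 m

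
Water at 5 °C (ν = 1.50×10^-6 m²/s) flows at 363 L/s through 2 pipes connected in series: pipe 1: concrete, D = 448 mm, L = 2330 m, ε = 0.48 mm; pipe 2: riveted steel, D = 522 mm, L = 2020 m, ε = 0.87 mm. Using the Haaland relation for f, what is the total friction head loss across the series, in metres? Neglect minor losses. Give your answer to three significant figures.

Pipe 1: V = 2.303 m/s, Re = 6.88×10^5, ε/D = 0.00107, f = 0.02037, h_1 = f(L/D)V²/2g = 28.64 m
Pipe 2: V = 1.696 m/s, Re = 5.90×10^5, ε/D = 0.00167, f = 0.02268, h_2 = f(L/D)V²/2g = 12.87 m
Series → Q common, losses add: H = Σh = 41.51 m

H ≈ 41.5 m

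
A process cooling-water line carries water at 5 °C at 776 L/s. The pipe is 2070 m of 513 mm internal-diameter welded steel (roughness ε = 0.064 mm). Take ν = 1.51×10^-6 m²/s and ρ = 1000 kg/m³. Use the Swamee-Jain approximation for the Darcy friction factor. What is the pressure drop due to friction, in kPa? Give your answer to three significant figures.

V = 4Q/(πD²) = 4·0.776/(π·0.513²) = 3.754 m/s
Re = VD/ν = 3.754·0.513/1.51×10^-6 = 1.28×10^6 → turbulent
ε/D = 0.064/513 = 1.25×10^-4
Swamee-Jain: f = 0.01363
h_f = f(L/D)V²/(2g) = 0.01363·(2070/0.513)·3.754²/(2·9.81) = 39.50 m
Δp = ρg·h_f = 1000·9.81·39.50 = 387.5 kPa

Δp ≈ 387 kPa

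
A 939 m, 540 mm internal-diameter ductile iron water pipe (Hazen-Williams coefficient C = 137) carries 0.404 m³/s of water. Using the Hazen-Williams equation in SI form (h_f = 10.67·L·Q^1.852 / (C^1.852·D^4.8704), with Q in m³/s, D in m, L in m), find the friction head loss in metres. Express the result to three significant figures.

h_f = 10.67·939·0.404^1.852 / (137^1.852·0.540^4.8704) = 4.149 m

h_f ≈ 4.15 m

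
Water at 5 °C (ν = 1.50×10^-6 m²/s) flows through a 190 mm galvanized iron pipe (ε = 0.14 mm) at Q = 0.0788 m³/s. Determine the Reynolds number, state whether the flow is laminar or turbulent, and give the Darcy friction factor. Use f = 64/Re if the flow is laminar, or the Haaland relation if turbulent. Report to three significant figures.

Re ≈ 3.52×10^5; turbulent; f ≈ 0.0192

V = 4Q/(πD²) = 2.779 m/s
Re = VD/ν = 2.779·0.190/1.50×10^-6 = 3.52×10^5
Re > 4000 → turbulent; ε/D = 7.37×10^-4
Haaland: f = 0.01919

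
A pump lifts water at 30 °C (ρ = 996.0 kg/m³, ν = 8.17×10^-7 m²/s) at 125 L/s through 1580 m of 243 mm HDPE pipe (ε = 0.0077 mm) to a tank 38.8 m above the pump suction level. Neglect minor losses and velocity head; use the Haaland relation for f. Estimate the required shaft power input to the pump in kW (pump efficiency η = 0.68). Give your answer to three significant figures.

V = 4Q/(πD²) = 2.695 m/s; Re = 8.02×10^5; ε/D = 3.17×10^-5; f = 0.01255
h_f = f(L/D)V²/2g = 30.21 m
Total head H = z + h_f = 38.8 + 30.21 = 69.01 m
P_hyd = ρgQH = 996.0·9.81·0.125·69.01 = 84.29 kW
P_shaft = P_hyd/η = 84.29/0.68 = 124.0 kW

P_shaft ≈ 124 kW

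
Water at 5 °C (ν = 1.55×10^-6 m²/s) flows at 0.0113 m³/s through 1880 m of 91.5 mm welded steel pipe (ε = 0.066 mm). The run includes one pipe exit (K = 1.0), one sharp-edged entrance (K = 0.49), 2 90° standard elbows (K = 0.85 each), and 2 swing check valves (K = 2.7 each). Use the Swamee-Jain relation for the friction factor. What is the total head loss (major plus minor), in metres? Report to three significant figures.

V = 4Q/(πD²) = 1.718 m/s; V²/2g = 0.1505 m
Re = 1.01×10^5, ε/D = 7.21×10^-4 → f = 0.02129 (Swamee-Jain)
Major: h_f = f(L/D)·V²/2g = 0.02129·20546·0.1505 = 65.83 m
Minor: ΣK = 8.59; h_m = ΣK·V²/2g = 1.293 m
Total H_L = 65.83 + 1.293 = 67.13 m

H_L ≈ 67.1 m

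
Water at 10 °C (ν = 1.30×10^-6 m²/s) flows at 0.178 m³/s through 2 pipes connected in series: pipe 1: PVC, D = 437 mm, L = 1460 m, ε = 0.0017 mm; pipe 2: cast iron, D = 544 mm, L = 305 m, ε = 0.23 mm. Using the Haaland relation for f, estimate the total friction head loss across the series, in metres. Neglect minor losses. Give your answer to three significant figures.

H ≈ 3.57 m

Pipe 1: V = 1.187 m/s, Re = 3.99×10^5, ε/D = 3.89×10^-6, f = 0.01364, h_1 = f(L/D)V²/2g = 3.272 m
Pipe 2: V = 0.7658 m/s, Re = 3.20×10^5, ε/D = 4.23×10^-4, f = 0.01753, h_2 = f(L/D)V²/2g = 0.2938 m
Series → Q common, losses add: H = Σh = 3.566 m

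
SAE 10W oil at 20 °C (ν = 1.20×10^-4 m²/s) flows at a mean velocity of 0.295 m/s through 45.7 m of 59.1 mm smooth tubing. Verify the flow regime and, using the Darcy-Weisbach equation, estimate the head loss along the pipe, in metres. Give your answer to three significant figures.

Re = VD/ν = 0.295·0.05910/1.20×10^-4 = 145 → laminar (Re < 2300)
f = 64/Re = 0.4405
h_f = f(L/D)V²/(2g) = 0.4405·(45.7/0.05910)·0.295²/(2·9.81) = 1.511 m

h_f ≈ 1.51 m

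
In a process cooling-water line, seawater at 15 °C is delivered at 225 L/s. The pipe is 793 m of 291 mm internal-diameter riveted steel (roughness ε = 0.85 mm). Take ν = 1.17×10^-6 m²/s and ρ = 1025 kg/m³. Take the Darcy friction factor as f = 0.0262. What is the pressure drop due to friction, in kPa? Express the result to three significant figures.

V = 4Q/(πD²) = 4·0.225/(π·0.291²) = 3.383 m/s
h_f = f(L/D)V²/(2g) = 0.02620·(793/0.291)·3.383²/(2·9.81) = 41.65 m
Δp = ρg·h_f = 1025·9.81·41.65 = 418.8 kPa

Δp ≈ 419 kPa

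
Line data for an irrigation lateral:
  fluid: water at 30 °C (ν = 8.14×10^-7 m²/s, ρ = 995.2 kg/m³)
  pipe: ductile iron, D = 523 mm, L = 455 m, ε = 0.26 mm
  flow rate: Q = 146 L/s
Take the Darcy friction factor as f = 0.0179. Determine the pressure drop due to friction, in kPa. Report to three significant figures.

Δp ≈ 3.58 kPa

V = 4Q/(πD²) = 4·0.146/(π·0.523²) = 0.6796 m/s
h_f = f(L/D)V²/(2g) = 0.01790·(455/0.523)·0.6796²/(2·9.81) = 0.3666 m
Δp = ρg·h_f = 995.2·9.81·0.3666 = 3.579 kPa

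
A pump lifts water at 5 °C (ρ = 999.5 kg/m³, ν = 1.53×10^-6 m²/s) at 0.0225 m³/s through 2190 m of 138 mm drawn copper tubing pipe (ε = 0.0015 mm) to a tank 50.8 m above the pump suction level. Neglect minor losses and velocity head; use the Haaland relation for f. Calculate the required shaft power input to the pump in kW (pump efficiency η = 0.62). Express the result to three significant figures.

V = 4Q/(πD²) = 1.504 m/s; Re = 1.36×10^5; ε/D = 1.09×10^-5; f = 0.01679
h_f = f(L/D)V²/2g = 30.73 m
Total head H = z + h_f = 50.8 + 30.73 = 81.53 m
P_hyd = ρgQH = 999.5·9.81·0.0225·81.53 = 17.99 kW
P_shaft = P_hyd/η = 17.99/0.62 = 29.01 kW

P_shaft ≈ 29.0 kW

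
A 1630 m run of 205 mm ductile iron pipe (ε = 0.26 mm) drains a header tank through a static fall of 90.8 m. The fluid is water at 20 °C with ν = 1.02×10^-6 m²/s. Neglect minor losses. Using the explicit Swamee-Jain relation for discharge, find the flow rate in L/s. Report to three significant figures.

Q ≈ 107 L/s

Swamee-Jain (Type II): Q = -0.965·√(gD⁵h_f/L)·ln[ε/(3.7D) + √(3.17ν²L/(gD³h_f))]
√(gD⁵h_f/L) = √(9.81·0.205⁵·90.8/1630) = 0.01407
ε/(3.7D) = 3.43×10^-4; √(3.17ν²L/(gD³h_f)) = 2.65×10^-5
Q = -0.965·0.01407·ln(3.692×10^-4) = 0.1073 m³/s
Check: V = 3.25 m/s, Re = 6.53×10^5, f = 0.02132, h_f = 91.3 m ≈ 90.8 m ✓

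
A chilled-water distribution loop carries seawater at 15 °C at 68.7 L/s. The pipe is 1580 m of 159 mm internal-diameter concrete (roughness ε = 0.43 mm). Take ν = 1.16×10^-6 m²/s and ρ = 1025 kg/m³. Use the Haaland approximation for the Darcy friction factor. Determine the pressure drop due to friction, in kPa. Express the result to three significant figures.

Δp ≈ 1570 kPa

V = 4Q/(πD²) = 4·0.0687/(π·0.159²) = 3.460 m/s
Re = VD/ν = 3.460·0.159/1.16×10^-6 = 4.74×10^5 → turbulent
ε/D = 0.43/159 = 0.00270
Haaland: f = 0.02575
h_f = f(L/D)V²/(2g) = 0.02575·(1580/0.159)·3.460²/(2·9.81) = 156.1 m
Δp = ρg·h_f = 1025·9.81·156.1 = 1570 kPa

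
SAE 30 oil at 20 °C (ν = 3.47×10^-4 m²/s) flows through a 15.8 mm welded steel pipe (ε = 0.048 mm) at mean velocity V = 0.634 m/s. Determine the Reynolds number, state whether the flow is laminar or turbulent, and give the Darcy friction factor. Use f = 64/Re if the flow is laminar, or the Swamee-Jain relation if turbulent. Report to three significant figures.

Re = VD/ν = 0.6340·0.0158/3.47×10^-4 = 28.9
Re < 2300 → laminar → f = 64/Re = 2.217

Re ≈ 28.9; laminar; f = 64/Re ≈ 2.22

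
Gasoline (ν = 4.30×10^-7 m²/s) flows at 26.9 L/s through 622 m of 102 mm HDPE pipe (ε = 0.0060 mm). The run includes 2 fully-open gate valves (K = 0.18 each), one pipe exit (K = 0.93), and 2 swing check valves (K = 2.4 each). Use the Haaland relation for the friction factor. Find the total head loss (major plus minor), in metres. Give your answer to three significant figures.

H_L ≈ 47.2 m

V = 4Q/(πD²) = 3.292 m/s; V²/2g = 0.5524 m
Re = 7.81×10^5, ε/D = 5.88×10^-5 → f = 0.01302 (Haaland)
Major: h_f = f(L/D)·V²/2g = 0.01302·6098·0.5524 = 43.87 m
Minor: ΣK = 6.09; h_m = ΣK·V²/2g = 3.364 m
Total H_L = 43.87 + 3.364 = 47.23 m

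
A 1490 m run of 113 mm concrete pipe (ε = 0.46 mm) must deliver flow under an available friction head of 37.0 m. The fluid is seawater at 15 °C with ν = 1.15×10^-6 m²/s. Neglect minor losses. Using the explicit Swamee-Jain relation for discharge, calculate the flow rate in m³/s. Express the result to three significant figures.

Swamee-Jain (Type II): Q = -0.965·√(gD⁵h_f/L)·ln[ε/(3.7D) + √(3.17ν²L/(gD³h_f))]
√(gD⁵h_f/L) = √(9.81·0.113⁵·37.0/1490) = 0.002119
ε/(3.7D) = 0.00110; √(3.17ν²L/(gD³h_f)) = 1.09×10^-4
Q = -0.965·0.002119·ln(0.001209) = 0.01373 m³/s
Check: V = 1.37 m/s, Re = 1.35×10^5, f = 0.02959, h_f = 37.3 m ≈ 37.0 m ✓

Q ≈ 0.0137 m³/s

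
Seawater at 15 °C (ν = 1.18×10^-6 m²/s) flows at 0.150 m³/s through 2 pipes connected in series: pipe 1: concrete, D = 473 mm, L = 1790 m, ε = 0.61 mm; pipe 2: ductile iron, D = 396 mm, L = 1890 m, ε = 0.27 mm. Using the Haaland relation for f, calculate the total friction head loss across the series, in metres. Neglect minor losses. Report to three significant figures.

Pipe 1: V = 0.8536 m/s, Re = 3.42×10^5, ε/D = 0.00129, f = 0.02158, h_1 = f(L/D)V²/2g = 3.034 m
Pipe 2: V = 1.218 m/s, Re = 4.09×10^5, ε/D = 6.82×10^-4, f = 0.01879, h_2 = f(L/D)V²/2g = 6.778 m
Series → Q common, losses add: H = Σh = 9.812 m

H ≈ 9.81 m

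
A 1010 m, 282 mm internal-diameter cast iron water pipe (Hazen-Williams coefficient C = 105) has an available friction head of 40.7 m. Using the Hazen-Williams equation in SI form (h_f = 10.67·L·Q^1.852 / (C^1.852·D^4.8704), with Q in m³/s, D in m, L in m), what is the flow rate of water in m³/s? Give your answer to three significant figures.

Q ≈ 0.185 m³/s

Rearranging: Q = [h_f·C^1.852·D^4.8704 / (10.67·L)]^(1/1.852)
Q = [40.7·105^1.852·0.282^4.8704 / (10.67·1010)]^0.540 = 0.1850 m³/s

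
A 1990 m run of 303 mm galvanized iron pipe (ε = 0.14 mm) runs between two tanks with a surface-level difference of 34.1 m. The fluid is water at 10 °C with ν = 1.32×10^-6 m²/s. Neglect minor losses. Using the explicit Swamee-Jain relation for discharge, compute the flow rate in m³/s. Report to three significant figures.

Swamee-Jain (Type II): Q = -0.965·√(gD⁵h_f/L)·ln[ε/(3.7D) + √(3.17ν²L/(gD³h_f))]
√(gD⁵h_f/L) = √(9.81·0.303⁵·34.1/1990) = 0.02072
ε/(3.7D) = 1.25×10^-4; √(3.17ν²L/(gD³h_f)) = 3.44×10^-5
Q = -0.965·0.02072·ln(1.592×10^-4) = 0.1749 m³/s
Check: V = 2.42 m/s, Re = 5.57×10^5, f = 0.01744, h_f = 34.3 m ≈ 34.1 m ✓

Q ≈ 0.175 m³/s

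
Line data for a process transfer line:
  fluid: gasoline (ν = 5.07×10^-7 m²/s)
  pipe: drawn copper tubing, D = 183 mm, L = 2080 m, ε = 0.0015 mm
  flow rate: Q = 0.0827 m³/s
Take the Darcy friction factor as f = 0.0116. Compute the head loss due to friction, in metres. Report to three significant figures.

V = 4Q/(πD²) = 4·0.0827/(π·0.183²) = 3.144 m/s
h_f = f(L/D)V²/(2g) = 0.01160·(2080/0.183)·3.144²/(2·9.81) = 66.44 m

h_f ≈ 66.4 m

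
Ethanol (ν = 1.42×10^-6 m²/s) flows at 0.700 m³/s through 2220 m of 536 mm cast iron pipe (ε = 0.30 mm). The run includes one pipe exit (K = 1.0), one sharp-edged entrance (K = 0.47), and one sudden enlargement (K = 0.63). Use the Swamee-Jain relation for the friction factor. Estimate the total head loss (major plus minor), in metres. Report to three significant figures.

V = 4Q/(πD²) = 3.102 m/s; V²/2g = 0.4905 m
Re = 1.17×10^6, ε/D = 5.60×10^-4 → f = 0.01762 (Swamee-Jain)
Major: h_f = f(L/D)·V²/2g = 0.01762·4142·0.4905 = 35.80 m
Minor: ΣK = 2.10; h_m = ΣK·V²/2g = 1.030 m
Total H_L = 35.80 + 1.030 = 36.83 m

H_L ≈ 36.8 m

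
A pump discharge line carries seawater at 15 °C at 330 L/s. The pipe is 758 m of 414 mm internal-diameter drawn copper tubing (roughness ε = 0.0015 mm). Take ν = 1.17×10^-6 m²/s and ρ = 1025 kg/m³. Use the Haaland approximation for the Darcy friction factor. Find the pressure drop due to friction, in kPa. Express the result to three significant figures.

V = 4Q/(πD²) = 4·0.330/(π·0.414²) = 2.451 m/s
Re = VD/ν = 2.451·0.414/1.17×10^-6 = 8.67×10^5 → turbulent
ε/D = 0.0015/414 = 3.62×10^-6
Haaland: f = 0.01192
h_f = f(L/D)V²/(2g) = 0.01192·(758/0.414)·2.451²/(2·9.81) = 6.687 m
Δp = ρg·h_f = 1025·9.81·6.687 = 67.23 kPa

Δp ≈ 67.2 kPa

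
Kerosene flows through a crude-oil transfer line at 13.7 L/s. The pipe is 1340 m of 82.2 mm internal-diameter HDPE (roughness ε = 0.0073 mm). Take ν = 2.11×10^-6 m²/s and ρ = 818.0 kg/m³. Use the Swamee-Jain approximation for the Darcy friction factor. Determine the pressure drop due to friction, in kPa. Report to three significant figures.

V = 4Q/(πD²) = 4·0.0137/(π·0.0822²) = 2.582 m/s
Re = VD/ν = 2.582·0.0822/2.11×10^-6 = 1.01×10^5 → turbulent
ε/D = 0.0073/82.2 = 8.88×10^-5
Swamee-Jain: f = 0.01837
h_f = f(L/D)V²/(2g) = 0.01837·(1340/0.0822)·2.582²/(2·9.81) = 101.7 m
Δp = ρg·h_f = 818.0·9.81·101.7 = 816.3 kPa

Δp ≈ 816 kPa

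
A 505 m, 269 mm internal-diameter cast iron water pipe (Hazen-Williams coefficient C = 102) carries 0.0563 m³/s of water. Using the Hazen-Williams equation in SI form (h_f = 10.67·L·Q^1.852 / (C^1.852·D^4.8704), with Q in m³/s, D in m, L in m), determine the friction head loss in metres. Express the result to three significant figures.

h_f ≈ 2.98 m

h_f = 10.67·505·0.0563^1.852 / (102^1.852·0.269^4.8704) = 2.984 m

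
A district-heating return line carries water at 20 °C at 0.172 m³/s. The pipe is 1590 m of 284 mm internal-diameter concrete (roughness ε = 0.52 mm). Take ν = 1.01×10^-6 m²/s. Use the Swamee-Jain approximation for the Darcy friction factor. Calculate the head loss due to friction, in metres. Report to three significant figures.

h_f ≈ 48.9 m

V = 4Q/(πD²) = 4·0.172/(π·0.284²) = 2.715 m/s
Re = VD/ν = 2.715·0.284/1.01×10^-6 = 7.63×10^5 → turbulent
ε/D = 0.52/284 = 0.00183
Swamee-Jain: f = 0.02323
h_f = f(L/D)V²/(2g) = 0.02323·(1590/0.284)·2.715²/(2·9.81) = 48.86 m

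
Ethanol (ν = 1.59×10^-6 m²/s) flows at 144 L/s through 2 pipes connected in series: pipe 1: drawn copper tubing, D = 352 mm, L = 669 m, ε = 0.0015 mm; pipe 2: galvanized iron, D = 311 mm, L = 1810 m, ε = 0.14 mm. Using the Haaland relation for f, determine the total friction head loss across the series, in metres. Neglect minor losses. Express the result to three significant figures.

Pipe 1: V = 1.480 m/s, Re = 3.28×10^5, ε/D = 4.26×10^-6, f = 0.01414, h_1 = f(L/D)V²/2g = 3.000 m
Pipe 2: V = 1.896 m/s, Re = 3.71×10^5, ε/D = 4.50×10^-4, f = 0.01753, h_2 = f(L/D)V²/2g = 18.69 m
Series → Q common, losses add: H = Σh = 21.69 m

H ≈ 21.7 m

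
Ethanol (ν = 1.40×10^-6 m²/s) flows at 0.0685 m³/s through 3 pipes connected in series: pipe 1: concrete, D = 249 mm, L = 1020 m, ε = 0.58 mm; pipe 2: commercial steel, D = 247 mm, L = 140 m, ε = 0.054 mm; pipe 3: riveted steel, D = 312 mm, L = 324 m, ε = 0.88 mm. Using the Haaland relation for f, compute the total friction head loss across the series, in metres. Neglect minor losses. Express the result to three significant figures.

Pipe 1: V = 1.407 m/s, Re = 2.50×10^5, ε/D = 0.00233, f = 0.02502, h_1 = f(L/D)V²/2g = 10.34 m
Pipe 2: V = 1.430 m/s, Re = 2.52×10^5, ε/D = 2.19×10^-4, f = 0.01652, h_2 = f(L/D)V²/2g = 0.9753 m
Pipe 3: V = 0.8960 m/s, Re = 2.00×10^5, ε/D = 0.00282, f = 0.02640, h_3 = f(L/D)V²/2g = 1.122 m
Series → Q common, losses add: H = Σh = 12.43 m

H ≈ 12.4 m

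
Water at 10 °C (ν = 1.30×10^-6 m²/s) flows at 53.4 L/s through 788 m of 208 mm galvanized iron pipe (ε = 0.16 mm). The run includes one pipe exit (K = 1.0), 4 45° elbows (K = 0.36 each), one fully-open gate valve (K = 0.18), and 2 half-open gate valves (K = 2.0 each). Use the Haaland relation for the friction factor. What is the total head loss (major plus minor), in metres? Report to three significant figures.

V = 4Q/(πD²) = 1.572 m/s; V²/2g = 0.1259 m
Re = 2.51×10^5, ε/D = 7.69×10^-4 → f = 0.01967 (Haaland)
Major: h_f = f(L/D)·V²/2g = 0.01967·3788·0.1259 = 9.379 m
Minor: ΣK = 6.62; h_m = ΣK·V²/2g = 0.8333 m
Total H_L = 9.379 + 0.8333 = 10.21 m

H_L ≈ 10.2 m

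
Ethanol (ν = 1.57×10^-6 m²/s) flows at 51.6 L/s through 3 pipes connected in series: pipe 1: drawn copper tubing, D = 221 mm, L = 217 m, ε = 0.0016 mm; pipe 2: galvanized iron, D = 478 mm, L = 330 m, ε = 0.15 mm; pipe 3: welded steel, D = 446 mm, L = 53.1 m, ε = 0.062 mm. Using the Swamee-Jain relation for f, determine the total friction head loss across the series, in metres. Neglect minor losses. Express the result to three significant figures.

Pipe 1: V = 1.345 m/s, Re = 1.89×10^5, ε/D = 7.24×10^-6, f = 0.01576, h_1 = f(L/D)V²/2g = 1.427 m
Pipe 2: V = 0.2875 m/s, Re = 8.75×10^4, ε/D = 3.14×10^-4, f = 0.01997, h_2 = f(L/D)V²/2g = 0.05809 m
Pipe 3: V = 0.3303 m/s, Re = 9.38×10^4, ε/D = 1.39×10^-4, f = 0.01888, h_3 = f(L/D)V²/2g = 0.01250 m
Series → Q common, losses add: H = Σh = 1.498 m

H ≈ 1.50 m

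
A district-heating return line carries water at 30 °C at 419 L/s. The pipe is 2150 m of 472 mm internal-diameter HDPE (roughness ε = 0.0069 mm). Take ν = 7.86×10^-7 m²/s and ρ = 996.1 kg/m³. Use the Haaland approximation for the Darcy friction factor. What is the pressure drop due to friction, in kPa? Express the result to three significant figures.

Δp ≈ 146 kPa

V = 4Q/(πD²) = 4·0.419/(π·0.472²) = 2.395 m/s
Re = VD/ν = 2.395·0.472/7.86×10^-7 = 1.44×10^6 → turbulent
ε/D = 0.0069/472 = 1.46×10^-5
Haaland: f = 0.01126
h_f = f(L/D)V²/(2g) = 0.01126·(2150/0.472)·2.395²/(2·9.81) = 14.99 m
Δp = ρg·h_f = 996.1·9.81·14.99 = 146.4 kPa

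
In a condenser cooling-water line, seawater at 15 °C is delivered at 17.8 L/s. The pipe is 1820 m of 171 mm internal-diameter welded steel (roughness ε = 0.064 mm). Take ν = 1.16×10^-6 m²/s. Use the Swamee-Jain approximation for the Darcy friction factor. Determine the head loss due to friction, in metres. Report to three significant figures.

V = 4Q/(πD²) = 4·0.0178/(π·0.171²) = 0.7751 m/s
Re = VD/ν = 0.7751·0.171/1.16×10^-6 = 1.14×10^5 → turbulent
ε/D = 0.064/171 = 3.74×10^-4
Swamee-Jain: f = 0.01949
h_f = f(L/D)V²/(2g) = 0.01949·(1820/0.171)·0.7751²/(2·9.81) = 6.351 m

h_f ≈ 6.35 m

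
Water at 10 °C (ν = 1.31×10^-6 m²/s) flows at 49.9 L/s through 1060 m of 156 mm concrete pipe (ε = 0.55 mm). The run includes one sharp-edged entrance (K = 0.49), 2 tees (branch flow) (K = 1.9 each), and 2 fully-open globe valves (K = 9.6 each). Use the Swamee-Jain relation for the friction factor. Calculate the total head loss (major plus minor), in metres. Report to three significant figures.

H_L ≈ 74.1 m

V = 4Q/(πD²) = 2.611 m/s; V²/2g = 0.3474 m
Re = 3.11×10^5, ε/D = 0.00353 → f = 0.02792 (Swamee-Jain)
Major: h_f = f(L/D)·V²/2g = 0.02792·6795·0.3474 = 65.91 m
Minor: ΣK = 23.5; h_m = ΣK·V²/2g = 8.160 m
Total H_L = 65.91 + 8.160 = 74.08 m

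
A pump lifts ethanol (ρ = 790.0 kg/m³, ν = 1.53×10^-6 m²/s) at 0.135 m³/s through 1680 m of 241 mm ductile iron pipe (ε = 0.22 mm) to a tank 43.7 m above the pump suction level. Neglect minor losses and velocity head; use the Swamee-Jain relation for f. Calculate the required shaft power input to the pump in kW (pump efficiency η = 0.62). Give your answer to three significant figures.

P_shaft ≈ 179 kW

V = 4Q/(πD²) = 2.959 m/s; Re = 4.66×10^5; ε/D = 9.13×10^-4; f = 0.02001
h_f = f(L/D)V²/2g = 62.28 m
Total head H = z + h_f = 43.7 + 62.28 = 106.0 m
P_hyd = ρgQH = 790.0·9.81·0.135·106.0 = 110.9 kW
P_shaft = P_hyd/η = 110.9/0.62 = 178.8 kW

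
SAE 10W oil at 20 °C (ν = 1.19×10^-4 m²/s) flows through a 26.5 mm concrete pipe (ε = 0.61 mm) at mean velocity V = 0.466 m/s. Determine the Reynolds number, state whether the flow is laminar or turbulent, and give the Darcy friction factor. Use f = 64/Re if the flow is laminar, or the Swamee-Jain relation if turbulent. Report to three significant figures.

Re = VD/ν = 0.4660·0.0265/1.19×10^-4 = 104
Re < 2300 → laminar → f = 64/Re = 0.6167

Re ≈ 104; laminar; f = 64/Re ≈ 0.617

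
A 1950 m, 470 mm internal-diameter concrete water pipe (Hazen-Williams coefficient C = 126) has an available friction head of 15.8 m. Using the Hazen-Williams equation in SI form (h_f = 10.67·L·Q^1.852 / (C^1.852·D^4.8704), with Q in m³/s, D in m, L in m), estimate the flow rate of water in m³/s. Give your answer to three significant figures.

Rearranging: Q = [h_f·C^1.852·D^4.8704 / (10.67·L)]^(1/1.852)
Q = [15.8·126^1.852·0.470^4.8704 / (10.67·1950)]^0.540 = 0.3578 m³/s

Q ≈ 0.358 m³/s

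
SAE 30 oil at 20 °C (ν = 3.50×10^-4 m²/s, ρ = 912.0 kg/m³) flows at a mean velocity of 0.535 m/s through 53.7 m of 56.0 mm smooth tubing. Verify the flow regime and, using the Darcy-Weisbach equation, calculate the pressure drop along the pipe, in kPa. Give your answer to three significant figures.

Re = VD/ν = 0.535·0.05600/3.50×10^-4 = 85.6 → laminar (Re < 2300)
f = 64/Re = 0.7477
h_f = f(L/D)V²/(2g) = 0.7477·(53.7/0.05600)·0.535²/(2·9.81) = 10.46 m
Δp = ρg·h_f = 912.0·9.81·10.46 = 93.58 kPa

Δp ≈ 93.6 kPa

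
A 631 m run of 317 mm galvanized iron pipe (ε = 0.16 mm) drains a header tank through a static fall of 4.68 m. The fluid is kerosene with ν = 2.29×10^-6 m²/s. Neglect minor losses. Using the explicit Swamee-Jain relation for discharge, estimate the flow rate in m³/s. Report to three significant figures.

Q ≈ 0.124 m³/s

Swamee-Jain (Type II): Q = -0.965·√(gD⁵h_f/L)·ln[ε/(3.7D) + √(3.17ν²L/(gD³h_f))]
√(gD⁵h_f/L) = √(9.81·0.317⁵·4.68/631) = 0.01526
ε/(3.7D) = 1.36×10^-4; √(3.17ν²L/(gD³h_f)) = 8.47×10^-5
Q = -0.965·0.01526·ln(2.211×10^-4) = 0.1240 m³/s
Check: V = 1.57 m/s, Re = 2.17×10^5, f = 0.01882, h_f = 4.71 m ≈ 4.68 m ✓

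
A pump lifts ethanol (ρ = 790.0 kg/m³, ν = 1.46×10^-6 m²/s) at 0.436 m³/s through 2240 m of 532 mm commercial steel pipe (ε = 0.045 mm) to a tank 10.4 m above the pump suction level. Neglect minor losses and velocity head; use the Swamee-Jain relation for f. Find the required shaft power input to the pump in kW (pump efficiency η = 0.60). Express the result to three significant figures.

V = 4Q/(πD²) = 1.961 m/s; Re = 7.15×10^5; ε/D = 8.46×10^-5; f = 0.01372
h_f = f(L/D)V²/2g = 11.32 m
Total head H = z + h_f = 10.4 + 11.32 = 21.72 m
P_hyd = ρgQH = 790.0·9.81·0.436·21.72 = 73.40 kW
P_shaft = P_hyd/η = 73.40/0.60 = 122.3 kW

P_shaft ≈ 122 kW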